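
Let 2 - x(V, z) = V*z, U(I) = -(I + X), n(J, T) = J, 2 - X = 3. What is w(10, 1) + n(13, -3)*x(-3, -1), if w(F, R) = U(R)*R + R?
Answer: -12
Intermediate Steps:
X = -1 (X = 2 - 1*3 = 2 - 3 = -1)
U(I) = 1 - I (U(I) = -(I - 1) = -(-1 + I) = 1 - I)
w(F, R) = R + R*(1 - R) (w(F, R) = (1 - R)*R + R = R*(1 - R) + R = R + R*(1 - R))
x(V, z) = 2 - V*z
w(10, 1) + n(13, -3)*x(-3, -1) = 1*(2 - 1*1) + 13*(2 - 1*(-3)*(-1)) = 1*(2 - 1) + 13*(2 - 3) = 1*1 + 13*(-1) = 1 - 13 = -12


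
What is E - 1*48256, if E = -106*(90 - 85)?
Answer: -48786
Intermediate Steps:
E = -530 (E = -106*5 = -530)
E - 1*48256 = -530 - 1*48256 = -530 - 48256 = -48786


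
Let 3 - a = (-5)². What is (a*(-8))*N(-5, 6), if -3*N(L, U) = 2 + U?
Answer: -1408/3 ≈ -469.33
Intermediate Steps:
a = -22 (a = 3 - 1*(-5)² = 3 - 1*25 = 3 - 25 = -22)
N(L, U) = -⅔ - U/3 (N(L, U) = -(2 + U)/3 = -⅔ - U/3)
(a*(-8))*N(-5, 6) = (-22*(-8))*(-⅔ - ⅓*6) = 176*(-⅔ - 2) = 176*(-8/3) = -1408/3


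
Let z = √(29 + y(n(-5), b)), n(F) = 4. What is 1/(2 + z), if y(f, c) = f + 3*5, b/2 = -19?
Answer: -1/22 + √3/11 ≈ 0.11200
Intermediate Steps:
b = -38 (b = 2*(-19) = -38)
y(f, c) = 15 + f (y(f, c) = f + 15 = 15 + f)
z = 4*√3 (z = √(29 + (15 + 4)) = √(29 + 19) = √48 = 4*√3 ≈ 6.9282)
1/(2 + z) = 1/(2 + 4*√3)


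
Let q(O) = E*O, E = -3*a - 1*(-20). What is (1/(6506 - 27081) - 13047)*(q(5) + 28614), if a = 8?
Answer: -7675831291444/20575 ≈ -3.7307e+8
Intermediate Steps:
E = -4 (E = -3*8 - 1*(-20) = -24 + 20 = -4)
q(O) = -4*O
(1/(6506 - 27081) - 13047)*(q(5) + 28614) = (1/(6506 - 27081) - 13047)*(-4*5 + 28614) = (1/(-20575) - 13047)*(-20 + 28614) = (-1/20575 - 13047)*28594 = -268442026/20575*28594 = -7675831291444/20575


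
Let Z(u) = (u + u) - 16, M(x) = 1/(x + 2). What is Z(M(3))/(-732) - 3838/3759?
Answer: -2292313/2292990 ≈ -0.99970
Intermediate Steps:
M(x) = 1/(2 + x)
Z(u) = -16 + 2*u (Z(u) = 2*u - 16 = -16 + 2*u)
Z(M(3))/(-732) - 3838/3759 = (-16 + 2/(2 + 3))/(-732) - 3838/3759 = (-16 + 2/5)*(-1/732) - 3838*1/3759 = (-16 + 2*(1/5))*(-1/732) - 3838/3759 = (-16 + 2/5)*(-1/732) - 3838/3759 = -78/5*(-1/732) - 3838/3759 = 13/610 - 3838/3759 = -2292313/2292990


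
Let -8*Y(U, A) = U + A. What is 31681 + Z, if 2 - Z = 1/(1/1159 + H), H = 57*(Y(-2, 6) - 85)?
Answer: 357915597911/11296771 ≈ 31683.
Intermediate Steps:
Y(U, A) = -A/8 - U/8 (Y(U, A) = -(U + A)/8 = -(A + U)/8 = -A/8 - U/8)
H = -9747/2 (H = 57*((-⅛*6 - ⅛*(-2)) - 85) = 57*((-¾ + ¼) - 85) = 57*(-½ - 85) = 57*(-171/2) = -9747/2 ≈ -4873.5)
Z = 22595860/11296771 (Z = 2 - 1/(1/1159 - 9747/2) = 2 - 1/(-11296771/2318) = 2 - 1*(-2318/11296771) = 2 + 2318/11296771 = 22595860/11296771 ≈ 2.0002)
31681 + Z = 31681 + 22595860/11296771 = 357915597911/11296771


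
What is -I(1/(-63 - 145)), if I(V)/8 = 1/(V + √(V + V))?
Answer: 1664/417 + 6656*I*√26/417 ≈ 3.9904 + 81.389*I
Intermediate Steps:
I(V) = 8/(V + √2*√V) (I(V) = 8/(V + √(V + V)) = 8/(V + √(2*V)) = 8/(V + √2*√V))
-I(1/(-63 - 145)) = -8/(1/(-63 - 145) + √2*√(1/(-63 - 145))) = -8/(1/(-208) + √2*√(1/(-208))) = -8/(-1/208 + √2*√(-1/208)) = -8/(-1/208 + √2*(I*√13/52)) = -8/(-1/208 + I*√26/52)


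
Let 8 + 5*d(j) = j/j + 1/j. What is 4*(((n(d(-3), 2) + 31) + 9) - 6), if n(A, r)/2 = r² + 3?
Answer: 192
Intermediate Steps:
d(j) = -7/5 + 1/(5*j) (d(j) = -8/5 + (j/j + 1/j)/5 = -8/5 + (1 + 1/j)/5 = -8/5 + (⅕ + 1/(5*j)) = -7/5 + 1/(5*j))
n(A, r) = 6 + 2*r² (n(A, r) = 2*(r² + 3) = 2*(3 + r²) = 6 + 2*r²)
4*(((n(d(-3), 2) + 31) + 9) - 6) = 4*((((6 + 2*2²) + 31) + 9) - 6) = 4*((((6 + 2*4) + 31) + 9) - 6) = 4*((((6 + 8) + 31) + 9) - 6) = 4*(((14 + 31) + 9) - 6) = 4*((45 + 9) - 6) = 4*(54 - 6) = 4*48 = 192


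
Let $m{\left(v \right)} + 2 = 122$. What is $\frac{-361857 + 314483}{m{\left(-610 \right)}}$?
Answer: $- \frac{23687}{60} \approx -394.78$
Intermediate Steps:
$m{\left(v \right)} = 120$ ($m{\left(v \right)} = -2 + 122 = 120$)
$\frac{-361857 + 314483}{m{\left(-610 \right)}} = \frac{-361857 + 314483}{120} = \left(-47374\right) \frac{1}{120} = - \frac{23687}{60}$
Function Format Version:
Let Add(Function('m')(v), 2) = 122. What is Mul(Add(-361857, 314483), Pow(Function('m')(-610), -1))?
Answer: Rational(-23687, 60) ≈ -394.78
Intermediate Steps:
Function('m')(v) = 120 (Function('m')(v) = Add(-2, 122) = 120)
Mul(Add(-361857, 314483), Pow(Function('m')(-610), -1)) = Mul(Add(-361857, 314483), Pow(120, -1)) = Mul(-47374, Rational(1, 120)) = Rational(-23687, 60)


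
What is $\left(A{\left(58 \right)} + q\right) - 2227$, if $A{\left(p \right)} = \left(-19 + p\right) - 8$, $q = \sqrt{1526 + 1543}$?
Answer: $-2196 + 3 \sqrt{341} \approx -2140.6$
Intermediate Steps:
$q = 3 \sqrt{341}$ ($q = \sqrt{3069} = 3 \sqrt{341} \approx 55.399$)
$A{\left(p \right)} = -27 + p$
$\left(A{\left(58 \right)} + q\right) - 2227 = \left(\left(-27 + 58\right) + 3 \sqrt{341}\right) - 2227 = \left(31 + 3 \sqrt{341}\right) - 2227 = -2196 + 3 \sqrt{341}$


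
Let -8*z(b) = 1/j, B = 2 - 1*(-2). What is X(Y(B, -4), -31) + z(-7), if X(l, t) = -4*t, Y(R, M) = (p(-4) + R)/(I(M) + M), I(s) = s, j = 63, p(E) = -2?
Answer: 62495/504 ≈ 124.00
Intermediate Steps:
B = 4 (B = 2 + 2 = 4)
z(b) = -1/504 (z(b) = -⅛/63 = -⅛*1/63 = -1/504)
Y(R, M) = (-2 + R)/(2*M) (Y(R, M) = (-2 + R)/(M + M) = (-2 + R)/((2*M)) = (-2 + R)*(1/(2*M)) = (-2 + R)/(2*M))
X(Y(B, -4), -31) + z(-7) = -4*(-31) - 1/504 = 124 - 1/504 = 62495/504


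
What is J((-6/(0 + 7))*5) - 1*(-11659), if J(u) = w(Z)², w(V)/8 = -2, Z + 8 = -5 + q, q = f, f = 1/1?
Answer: 11915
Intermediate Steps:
f = 1 (f = 1*1 = 1)
q = 1
Z = -12 (Z = -8 + (-5 + 1) = -8 - 4 = -12)
w(V) = -16 (w(V) = 8*(-2) = -16)
J(u) = 256 (J(u) = (-16)² = 256)
J((-6/(0 + 7))*5) - 1*(-11659) = 256 - 1*(-11659) = 256 + 11659 = 11915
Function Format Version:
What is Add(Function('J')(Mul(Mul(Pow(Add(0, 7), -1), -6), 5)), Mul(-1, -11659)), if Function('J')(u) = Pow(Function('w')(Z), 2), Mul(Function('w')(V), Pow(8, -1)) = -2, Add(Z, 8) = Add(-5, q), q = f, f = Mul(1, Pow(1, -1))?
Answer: 11915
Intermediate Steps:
f = 1 (f = Mul(1, 1) = 1)
q = 1
Z = -12 (Z = Add(-8, Add(-5, 1)) = Add(-8, -4) = -12)
Function('w')(V) = -16 (Function('w')(V) = Mul(8, -2) = -16)
Function('J')(u) = 256 (Function('J')(u) = Pow(-16, 2) = 256)
Add(Function('J')(Mul(Mul(Pow(Add(0, 7), -1), -6), 5)), Mul(-1, -11659)) = Add(256, Mul(-1, -11659)) = Add(256, 11659) = 11915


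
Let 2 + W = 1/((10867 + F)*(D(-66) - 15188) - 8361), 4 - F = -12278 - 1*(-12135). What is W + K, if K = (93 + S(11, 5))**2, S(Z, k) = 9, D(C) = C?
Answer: 1747701568633/168015917 ≈ 10402.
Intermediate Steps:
F = 147 (F = 4 - (-12278 - 1*(-12135)) = 4 - (-12278 + 12135) = 4 - 1*(-143) = 4 + 143 = 147)
K = 10404 (K = (93 + 9)**2 = 102**2 = 10404)
W = -336031835/168015917 (W = -2 + 1/((10867 + 147)*(-66 - 15188) - 8361) = -2 + 1/(11014*(-15254) - 8361) = -2 + 1/(-168007556 - 8361) = -2 + 1/(-168015917) = -2 - 1/168015917 = -336031835/168015917 ≈ -2.0000)
W + K = -336031835/168015917 + 10404 = 1747701568633/168015917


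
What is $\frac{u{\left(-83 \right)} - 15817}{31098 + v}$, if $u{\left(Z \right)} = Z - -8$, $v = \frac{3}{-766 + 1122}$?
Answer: $- \frac{5657552}{11070891} \approx -0.51103$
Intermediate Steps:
$v = \frac{3}{356} \approx 0.008427$
$u{\left(Z \right)} = 8 + Z$ ($u{\left(Z \right)} = Z + 8 = 8 + Z$)
$\frac{u{\left(-83 \right)} - 15817}{31098 + v} = \frac{\left(8 - 83\right) - 15817}{31098 + \frac{3}{356}} = \frac{-75 - 15817}{\frac{11070891}{356}} = \left(-15892\right) \frac{356}{11070891} = - \frac{5657552}{11070891}$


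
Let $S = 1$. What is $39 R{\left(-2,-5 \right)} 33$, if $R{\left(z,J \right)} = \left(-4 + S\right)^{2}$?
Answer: $11583$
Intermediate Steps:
$R{\left(z,J \right)} = 9$ ($R{\left(z,J \right)} = \left(-4 + 1\right)^{2} = \left(-3\right)^{2} = 9$)
$39 R{\left(-2,-5 \right)} 33 = 39 \cdot 9 \cdot 33 = 351 \cdot 33 = 11583$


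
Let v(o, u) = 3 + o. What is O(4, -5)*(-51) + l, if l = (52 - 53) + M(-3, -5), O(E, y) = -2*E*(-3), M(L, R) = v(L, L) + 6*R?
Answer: -1255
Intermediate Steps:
M(L, R) = 3 + L + 6*R (M(L, R) = (3 + L) + 6*R = 3 + L + 6*R)
O(E, y) = 6*E
l = -31 (l = (52 - 53) + (3 - 3 + 6*(-5)) = -1 + (3 - 3 - 30) = -1 - 30 = -31)
O(4, -5)*(-51) + l = (6*4)*(-51) - 31 = 24*(-51) - 31 = -1224 - 31 = -1255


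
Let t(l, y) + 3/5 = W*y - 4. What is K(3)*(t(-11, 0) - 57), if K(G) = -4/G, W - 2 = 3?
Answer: 1232/15 ≈ 82.133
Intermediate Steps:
W = 5 (W = 2 + 3 = 5)
t(l, y) = -23/5 + 5*y (t(l, y) = -⅗ + (5*y - 4) = -⅗ + (-4 + 5*y) = -23/5 + 5*y)
K(3)*(t(-11, 0) - 57) = (-4/3)*((-23/5 + 5*0) - 57) = (-4*⅓)*((-23/5 + 0) - 57) = -4*(-23/5 - 57)/3 = -4/3*(-308/5) = 1232/15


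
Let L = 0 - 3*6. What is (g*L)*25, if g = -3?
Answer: 1350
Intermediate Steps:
L = -18 (L = 0 - 18 = -18)
(g*L)*25 = -3*(-18)*25 = 54*25 = 1350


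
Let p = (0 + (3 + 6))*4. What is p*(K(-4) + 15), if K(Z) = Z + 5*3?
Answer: 936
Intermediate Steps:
p = 36 (p = (0 + 9)*4 = 9*4 = 36)
K(Z) = 15 + Z (K(Z) = Z + 15 = 15 + Z)
p*(K(-4) + 15) = 36*((15 - 4) + 15) = 36*(11 + 15) = 36*26 = 936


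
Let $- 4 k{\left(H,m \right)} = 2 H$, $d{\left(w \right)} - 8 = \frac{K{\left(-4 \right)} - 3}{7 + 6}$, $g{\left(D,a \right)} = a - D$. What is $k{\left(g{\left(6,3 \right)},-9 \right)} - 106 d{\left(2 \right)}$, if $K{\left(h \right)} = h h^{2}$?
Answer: $- \frac{7805}{26} \approx -300.19$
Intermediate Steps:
$K{\left(h \right)} = h^{3}$
$d{\left(w \right)} = \frac{37}{13}$ ($d{\left(w \right)} = 8 + \frac{\left(-4\right)^{3} - 3}{7 + 6} = 8 + \frac{-64 - 3}{13} = 8 - \frac{67}{13} = \frac{37}{13}$)
$k{\left(H,m \right)} = - \frac{H}{2}$ ($k{\left(H,m \right)} = - \frac{2 H}{4} = - \frac{H}{2}$)
$k{\left(g{\left(6,3 \right)},-9 \right)} - 106 d{\left(2 \right)} = - \frac{3 - 6}{2} - \frac{3922}{13} = \left(- \frac{1}{2}\right) \left(-3\right) - \frac{3922}{13} = \frac{3}{2} - \frac{3922}{13} = - \frac{7805}{26}$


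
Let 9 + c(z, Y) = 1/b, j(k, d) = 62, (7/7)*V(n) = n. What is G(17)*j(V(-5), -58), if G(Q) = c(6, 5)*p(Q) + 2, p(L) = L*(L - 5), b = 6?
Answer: -111600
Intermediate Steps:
V(n) = n
p(L) = L*(-5 + L)
c(z, Y) = -53/6 (c(z, Y) = -9 + 1/6 = -9 + 1*(⅙) = -9 + ⅙ = -53/6)
G(Q) = 2 - 53*Q*(-5 + Q)/6 (G(Q) = -53*Q*(-5 + Q)/6 + 2 = 2 - 53*Q*(-5 + Q)/6)
G(17)*j(V(-5), -58) = (2 - 53/6*17*(-5 + 17))*62 = (2 - 53/6*17*12)*62 = (2 - 1802)*62 = -1800*62 = -111600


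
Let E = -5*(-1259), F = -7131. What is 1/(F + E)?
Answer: -1/836 ≈ -0.0011962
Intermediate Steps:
E = 6295
1/(F + E) = 1/(-7131 + 6295) = 1/(-836) = -1/836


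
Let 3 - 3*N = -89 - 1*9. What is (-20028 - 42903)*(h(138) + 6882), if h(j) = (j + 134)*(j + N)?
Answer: -3371549302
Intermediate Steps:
N = 101/3 (N = 1 - (-89 - 1*9)/3 = 1 - (-89 - 9)/3 = 1 - 1/3*(-98) = 1 + 98/3 = 101/3 ≈ 33.667)
h(j) = (134 + j)*(101/3 + j) (h(j) = (j + 134)*(j + 101/3) = (134 + j)*(101/3 + j))
(-20028 - 42903)*(h(138) + 6882) = (-20028 - 42903)*((13534/3 + 138**2 + (503/3)*138) + 6882) = -62931*((13534/3 + 19044 + 23138) + 6882) = -62931*(140080/3 + 6882) = -62931*160726/3 = -3371549302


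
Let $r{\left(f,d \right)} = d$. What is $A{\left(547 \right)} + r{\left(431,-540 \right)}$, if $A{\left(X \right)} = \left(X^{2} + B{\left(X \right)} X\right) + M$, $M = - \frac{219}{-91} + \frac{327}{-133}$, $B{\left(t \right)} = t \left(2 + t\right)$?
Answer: $\frac{284531864800}{1729} \approx 1.6456 \cdot 10^{8}$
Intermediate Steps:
$M = - \frac{90}{1729}$ ($M = \left(-219\right) \left(- \frac{1}{91}\right) + 327 \left(- \frac{1}{133}\right) = \frac{219}{91} - \frac{327}{133} = - \frac{90}{1729} \approx -0.052053$)
$A{\left(X \right)} = - \frac{90}{1729} + X^{2} + X^{2} \left(2 + X\right)$ ($A{\left(X \right)} = \left(X^{2} + X \left(2 + X\right) X\right) - \frac{90}{1729} = \left(X^{2} + X^{2} \left(2 + X\right)\right) - \frac{90}{1729} = - \frac{90}{1729} + X^{2} + X^{2} \left(2 + X\right)$)
$A{\left(547 \right)} + r{\left(431,-540 \right)} = \left(- \frac{90}{1729} + 547^{3} + 3 \cdot 547^{2}\right) - 540 = \left(- \frac{90}{1729} + 163667323 + 3 \cdot 299209\right) - 540 = \left(- \frac{90}{1729} + 163667323 + 897627\right) - 540 = \frac{284532798460}{1729} - 540 = \frac{284531864800}{1729}$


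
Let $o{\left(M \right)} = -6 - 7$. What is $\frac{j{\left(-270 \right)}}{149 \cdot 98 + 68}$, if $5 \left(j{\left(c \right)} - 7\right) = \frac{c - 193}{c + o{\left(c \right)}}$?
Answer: $\frac{576}{1153225} \approx 0.00049947$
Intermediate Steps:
$o{\left(M \right)} = -13$ ($o{\left(M \right)} = -6 - 7 = -13$)
$j{\left(c \right)} = 7 + \frac{-193 + c}{5 \left(-13 + c\right)}$ ($j{\left(c \right)} = 7 + \frac{\left(c - 193\right) \frac{1}{c - 13}}{5} = 7 + \frac{\left(-193 + c\right) \frac{1}{-13 + c}}{5} = 7 + \frac{\frac{1}{-13 + c} \left(-193 + c\right)}{5} = 7 + \frac{-193 + c}{5 \left(-13 + c\right)}$)
$\frac{j{\left(-270 \right)}}{149 \cdot 98 + 68} = \frac{\frac{36}{5} \frac{1}{-13 - 270} \left(-18 - 270\right)}{149 \cdot 98 + 68} = \frac{\frac{36}{5} \frac{1}{-283} \left(-288\right)}{14602 + 68} = \frac{\frac{36}{5} \left(- \frac{1}{283}\right) \left(-288\right)}{14670} = \frac{10368}{1415} \cdot \frac{1}{14670} = \frac{576}{1153225}$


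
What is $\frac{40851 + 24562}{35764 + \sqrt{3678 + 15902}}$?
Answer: $\frac{584857633}{319761029} - \frac{65413 \sqrt{4895}}{639522058} \approx 1.8219$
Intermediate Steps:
$\frac{40851 + 24562}{35764 + \sqrt{3678 + 15902}} = \frac{65413}{35764 + \sqrt{19580}} = \frac{65413}{35764 + 2 \sqrt{4895}}$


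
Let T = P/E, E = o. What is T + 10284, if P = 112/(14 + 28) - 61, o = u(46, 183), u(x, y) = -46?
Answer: 1419367/138 ≈ 10285.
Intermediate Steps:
o = -46
E = -46
P = -175/3 (P = 112/42 - 61 = (1/42)*112 - 61 = 8/3 - 61 = -175/3 ≈ -58.333)
T = 175/138 (T = -175/3/(-46) = -175/3*(-1/46) = 175/138 ≈ 1.2681)
T + 10284 = 175/138 + 10284 = 1419367/138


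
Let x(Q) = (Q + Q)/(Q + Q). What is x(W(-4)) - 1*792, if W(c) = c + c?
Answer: -791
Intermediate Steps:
W(c) = 2*c
x(Q) = 1 (x(Q) = (2*Q)/((2*Q)) = (2*Q)*(1/(2*Q)) = 1)
x(W(-4)) - 1*792 = 1 - 1*792 = 1 - 792 = -791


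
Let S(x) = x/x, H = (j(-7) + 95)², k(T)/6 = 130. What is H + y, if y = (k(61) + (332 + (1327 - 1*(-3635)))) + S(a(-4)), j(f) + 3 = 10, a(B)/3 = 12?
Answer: 16479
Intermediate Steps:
a(B) = 36 (a(B) = 3*12 = 36)
j(f) = 7 (j(f) = -3 + 10 = 7)
k(T) = 780 (k(T) = 6*130 = 780)
H = 10404 (H = (7 + 95)² = 102² = 10404)
S(x) = 1
y = 6075 (y = (780 + (332 + (1327 - 1*(-3635)))) + 1 = (780 + (332 + (1327 + 3635))) + 1 = (780 + (332 + 4962)) + 1 = (780 + 5294) + 1 = 6074 + 1 = 6075)
H + y = 10404 + 6075 = 16479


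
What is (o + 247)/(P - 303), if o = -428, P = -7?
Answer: 181/310 ≈ 0.58387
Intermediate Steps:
(o + 247)/(P - 303) = (-428 + 247)/(-7 - 303) = -181/(-310) = -181*(-1/310) = 181/310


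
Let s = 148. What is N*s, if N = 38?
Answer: 5624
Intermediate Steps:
N*s = 38*148 = 5624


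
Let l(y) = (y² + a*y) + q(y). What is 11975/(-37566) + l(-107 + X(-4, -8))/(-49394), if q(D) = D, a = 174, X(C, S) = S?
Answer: -166143875/927767502 ≈ -0.17908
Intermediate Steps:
l(y) = y² + 175*y (l(y) = (y² + 174*y) + y = y² + 175*y)
11975/(-37566) + l(-107 + X(-4, -8))/(-49394) = 11975/(-37566) + ((-107 - 8)*(175 + (-107 - 8)))/(-49394) = 11975*(-1/37566) - 115*(175 - 115)*(-1/49394) = -11975/37566 - 115*60*(-1/49394) = -11975/37566 - 6900*(-1/49394) = -11975/37566 + 3450/24697 = -166143875/927767502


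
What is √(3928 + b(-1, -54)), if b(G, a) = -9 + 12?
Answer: √3931 ≈ 62.698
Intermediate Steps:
b(G, a) = 3
√(3928 + b(-1, -54)) = √(3928 + 3) = √3931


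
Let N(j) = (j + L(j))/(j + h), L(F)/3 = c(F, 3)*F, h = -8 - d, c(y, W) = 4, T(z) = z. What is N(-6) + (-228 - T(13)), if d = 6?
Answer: -2371/10 ≈ -237.10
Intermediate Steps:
h = -14 (h = -8 - 1*6 = -8 - 6 = -14)
L(F) = 12*F (L(F) = 3*(4*F) = 12*F)
N(j) = 13*j/(-14 + j) (N(j) = (j + 12*j)/(j - 14) = (13*j)/(-14 + j) = 13*j/(-14 + j))
N(-6) + (-228 - T(13)) = 13*(-6)/(-14 - 6) + (-228 - 1*13) = 13*(-6)/(-20) + (-228 - 13) = 13*(-6)*(-1/20) - 241 = 39/10 - 241 = -2371/10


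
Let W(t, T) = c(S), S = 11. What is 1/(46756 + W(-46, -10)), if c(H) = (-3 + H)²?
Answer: 1/46820 ≈ 2.1358e-5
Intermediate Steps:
W(t, T) = 64 (W(t, T) = (-3 + 11)² = 8² = 64)
1/(46756 + W(-46, -10)) = 1/(46756 + 64) = 1/46820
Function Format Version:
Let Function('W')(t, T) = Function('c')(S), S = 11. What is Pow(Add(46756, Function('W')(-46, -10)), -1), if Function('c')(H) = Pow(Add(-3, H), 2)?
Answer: Rational(1, 46820) ≈ 2.1358e-5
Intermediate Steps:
Function('W')(t, T) = 64 (Function('W')(t, T) = Pow(Add(-3, 11), 2) = Pow(8, 2) = 64)
Pow(Add(46756, Function('W')(-46, -10)), -1) = Pow(Add(46756, 64), -1) = Pow(46820, -1) = Rational(1, 46820)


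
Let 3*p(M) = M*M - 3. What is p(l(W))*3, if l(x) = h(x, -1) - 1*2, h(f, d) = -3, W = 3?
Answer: 22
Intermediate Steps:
l(x) = -5 (l(x) = -3 - 1*2 = -3 - 2 = -5)
p(M) = -1 + M**2/3 (p(M) = (M*M - 3)/3 = (M**2 - 3)/3 = (-3 + M**2)/3 = -1 + M**2/3)
p(l(W))*3 = (-1 + (1/3)*(-5)**2)*3 = (-1 + (1/3)*25)*3 = (-1 + 25/3)*3 = (22/3)*3 = 22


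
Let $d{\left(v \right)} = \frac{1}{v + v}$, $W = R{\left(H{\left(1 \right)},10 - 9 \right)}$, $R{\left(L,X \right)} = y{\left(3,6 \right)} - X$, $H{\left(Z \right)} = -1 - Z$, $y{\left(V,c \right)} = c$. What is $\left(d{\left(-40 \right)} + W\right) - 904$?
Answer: $- \frac{71921}{80} \approx -899.01$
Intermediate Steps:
$R{\left(L,X \right)} = 6 - X$
$W = 5$ ($W = 6 - \left(10 - 9\right) = 6 - 1 = 5$)
$d{\left(v \right)} = \frac{1}{2 v}$
$\left(d{\left(-40 \right)} + W\right) - 904 = \left(\frac{1}{2 \left(-40\right)} + 5\right) - 904 = \left(\frac{1}{2} \left(- \frac{1}{40}\right) + 5\right) - 904 = \left(- \frac{1}{80} + 5\right) - 904 = \frac{399}{80} - 904 = - \frac{71921}{80}$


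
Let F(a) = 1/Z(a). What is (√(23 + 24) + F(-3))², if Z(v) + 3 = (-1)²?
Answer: 189/4 - √47 ≈ 40.394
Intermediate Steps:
Z(v) = -2 (Z(v) = -3 + (-1)² = -3 + 1 = -2)
F(a) = -½ (F(a) = 1/(-2) = -½)
(√(23 + 24) + F(-3))² = (√(23 + 24) - ½)² = (√47 - ½)² = (-½ + √47)²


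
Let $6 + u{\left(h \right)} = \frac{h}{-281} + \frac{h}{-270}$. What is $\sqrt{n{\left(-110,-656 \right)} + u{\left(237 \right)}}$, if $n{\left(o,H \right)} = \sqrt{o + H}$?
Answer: $\frac{\sqrt{-548705890 + 71064900 i \sqrt{766}}}{8430} \approx 3.2413 + 4.2694 i$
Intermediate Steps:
$n{\left(o,H \right)} = \sqrt{H + o}$
$u{\left(h \right)} = -6 - \frac{551 h}{75870}$ ($u{\left(h \right)} = -6 + \left(\frac{h}{-281} + \frac{h}{-270}\right) = -6 + \left(h \left(- \frac{1}{281}\right) + h \left(- \frac{1}{270}\right)\right) = -6 - \frac{551 h}{75870}$)
$\sqrt{n{\left(-110,-656 \right)} + u{\left(237 \right)}} = \sqrt{\sqrt{-656 - 110} - \frac{195269}{25290}} = \sqrt{\sqrt{-766} - \frac{195269}{25290}} = \sqrt{i \sqrt{766} - \frac{195269}{25290}} = \sqrt{- \frac{195269}{25290} + i \sqrt{766}}$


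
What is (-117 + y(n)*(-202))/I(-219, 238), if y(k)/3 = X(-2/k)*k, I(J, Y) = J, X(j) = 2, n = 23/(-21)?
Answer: -8473/1533 ≈ -5.5271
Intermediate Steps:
n = -23/21 (n = 23*(-1/21) = -23/21 ≈ -1.0952)
y(k) = 6*k (y(k) = 3*(2*k) = 6*k)
(-117 + y(n)*(-202))/I(-219, 238) = (-117 + (6*(-23/21))*(-202))/(-219) = (-117 - 46/7*(-202))*(-1/219) = (-117 + 9292/7)*(-1/219) = (8473/7)*(-1/219) = -8473/1533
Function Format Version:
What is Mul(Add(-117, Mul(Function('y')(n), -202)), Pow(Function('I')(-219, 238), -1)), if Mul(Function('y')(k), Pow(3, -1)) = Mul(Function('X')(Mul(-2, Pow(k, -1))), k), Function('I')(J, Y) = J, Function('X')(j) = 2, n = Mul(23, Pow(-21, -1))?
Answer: Rational(-8473, 1533) ≈ -5.5271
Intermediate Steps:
n = Rational(-23, 21) (n = Mul(23, Rational(-1, 21)) = Rational(-23, 21) ≈ -1.0952)
Function('y')(k) = Mul(6, k) (Function('y')(k) = Mul(3, Mul(2, k)) = Mul(6, k))
Mul(Add(-117, Mul(Function('y')(n), -202)), Pow(Function('I')(-219, 238), -1)) = Mul(Add(-117, Mul(Mul(6, Rational(-23, 21)), -202)), Pow(-219, -1)) = Mul(Add(-117, Mul(Rational(-46, 7), -202)), Rational(-1, 219)) = Mul(Add(-117, Rational(9292, 7)), Rational(-1, 219)) = Mul(Rational(8473, 7), Rational(-1, 219)) = Rational(-8473, 1533)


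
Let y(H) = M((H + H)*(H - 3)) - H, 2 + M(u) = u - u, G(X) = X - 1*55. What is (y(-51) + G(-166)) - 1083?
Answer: -1255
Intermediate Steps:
G(X) = -55 + X (G(X) = X - 55 = -55 + X)
M(u) = -2 (M(u) = -2 + (u - u) = -2 + 0 = -2)
y(H) = -2 - H
(y(-51) + G(-166)) - 1083 = ((-2 - 1*(-51)) + (-55 - 166)) - 1083 = ((-2 + 51) - 221) - 1083 = (49 - 221) - 1083 = -172 - 1083 = -1255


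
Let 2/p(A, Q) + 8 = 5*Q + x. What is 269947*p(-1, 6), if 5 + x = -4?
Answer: 539894/13 ≈ 41530.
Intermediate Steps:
x = -9 (x = -5 - 4 = -9)
p(A, Q) = 2/(-17 + 5*Q) (p(A, Q) = 2/(-8 + (5*Q - 9)) = 2/(-8 + (-9 + 5*Q)) = 2/(-17 + 5*Q))
269947*p(-1, 6) = 269947*(2/(-17 + 5*6)) = 269947*(2/(-17 + 30)) = 269947*(2/13) = 539894/13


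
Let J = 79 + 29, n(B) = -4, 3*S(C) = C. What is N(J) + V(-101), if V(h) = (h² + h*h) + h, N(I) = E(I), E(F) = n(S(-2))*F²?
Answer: -26355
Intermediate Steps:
S(C) = C/3
E(F) = -4*F²
J = 108
N(I) = -4*I²
V(h) = h + 2*h² (V(h) = (h² + h²) + h = 2*h² + h = h + 2*h²)
N(J) + V(-101) = -4*108² - 101*(1 + 2*(-101)) = -4*11664 - 101*(1 - 202) = -46656 - 101*(-201) = -46656 + 20301 = -26355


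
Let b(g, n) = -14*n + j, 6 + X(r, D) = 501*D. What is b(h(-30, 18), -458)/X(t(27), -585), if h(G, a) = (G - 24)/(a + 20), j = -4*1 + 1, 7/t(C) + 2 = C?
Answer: -6409/293091 ≈ -0.021867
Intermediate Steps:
t(C) = 7/(-2 + C)
X(r, D) = -6 + 501*D
j = -3 (j = -4 + 1 = -3)
h(G, a) = (-24 + G)/(20 + a)
b(g, n) = -3 - 14*n (b(g, n) = -14*n - 3 = -3 - 14*n)
b(h(-30, 18), -458)/X(t(27), -585) = (-3 - 14*(-458))/(-6 + 501*(-585)) = (-3 + 6412)/(-6 - 293085) = 6409/(-293091) = 6409*(-1/293091) = -6409/293091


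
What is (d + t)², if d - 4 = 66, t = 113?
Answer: 33489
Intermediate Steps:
d = 70 (d = 4 + 66 = 70)
(d + t)² = (70 + 113)² = 183² = 33489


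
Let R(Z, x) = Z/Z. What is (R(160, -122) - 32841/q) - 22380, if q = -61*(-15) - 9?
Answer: -6769405/302 ≈ -22415.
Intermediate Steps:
R(Z, x) = 1
q = 906 (q = 915 - 9 = 906)
(R(160, -122) - 32841/q) - 22380 = (1 - 32841/906) - 22380 = (1 - 32841*1/906) - 22380 = (1 - 10947/302) - 22380 = -10645/302 - 22380 = -6769405/302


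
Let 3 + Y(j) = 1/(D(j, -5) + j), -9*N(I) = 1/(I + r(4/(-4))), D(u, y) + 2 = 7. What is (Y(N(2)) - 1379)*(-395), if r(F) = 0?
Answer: 48577100/89 ≈ 5.4581e+5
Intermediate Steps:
D(u, y) = 5 (D(u, y) = -2 + 7 = 5)
N(I) = -1/(9*I) (N(I) = -1/(9*(I + 0)) = -1/(9*I))
Y(j) = -3 + 1/(5 + j)
(Y(N(2)) - 1379)*(-395) = ((-14 - (-1)/(3*2))/(5 - ⅑/2) - 1379)*(-395) = ((-14 - (-1)/(3*2))/(5 - ⅑*½) - 1379)*(-395) = ((-14 - 3*(-1/18))/(5 - 1/18) - 1379)*(-395) = ((-14 + ⅙)/(89/18) - 1379)*(-395) = ((18/89)*(-83/6) - 1379)*(-395) = (-249/89 - 1379)*(-395) = -122980/89*(-395) = 48577100/89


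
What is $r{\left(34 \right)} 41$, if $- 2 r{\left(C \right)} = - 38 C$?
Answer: $26486$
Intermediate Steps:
$r{\left(C \right)} = 19 C$ ($r{\left(C \right)} = - \frac{\left(-38\right) C}{2} = 19 C$)
$r{\left(34 \right)} 41 = 19 \cdot 34 \cdot 41 = 646 \cdot 41 = 26486$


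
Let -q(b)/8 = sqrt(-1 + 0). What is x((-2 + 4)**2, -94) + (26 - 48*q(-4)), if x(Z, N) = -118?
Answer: -92 + 384*I ≈ -92.0 + 384.0*I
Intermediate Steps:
q(b) = -8*I (q(b) = -8*sqrt(-1 + 0) = -8*I)
x((-2 + 4)**2, -94) + (26 - 48*q(-4)) = -118 + (26 - (-384)*I) = -118 + (26 + 384*I) = -92 + 384*I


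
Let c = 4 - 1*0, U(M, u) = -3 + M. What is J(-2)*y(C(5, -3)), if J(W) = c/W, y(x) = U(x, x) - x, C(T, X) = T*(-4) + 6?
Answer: 6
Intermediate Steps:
C(T, X) = 6 - 4*T (C(T, X) = -4*T + 6 = 6 - 4*T)
c = 4 (c = 4 + 0 = 4)
y(x) = -3 (y(x) = (-3 + x) - x = -3)
J(W) = 4/W
J(-2)*y(C(5, -3)) = (4/(-2))*(-3) = (4*(-1/2))*(-3) = -2*(-3) = 6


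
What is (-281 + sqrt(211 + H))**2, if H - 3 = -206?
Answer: 78969 - 1124*sqrt(2) ≈ 77379.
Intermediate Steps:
H = -203 (H = 3 - 206 = -203)
(-281 + sqrt(211 + H))**2 = (-281 + sqrt(211 - 203))**2 = (-281 + sqrt(8))**2 = (-281 + 2*sqrt(2))**2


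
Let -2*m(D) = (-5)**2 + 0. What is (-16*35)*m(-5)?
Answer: 7000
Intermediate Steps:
m(D) = -25/2 (m(D) = -((-5)**2 + 0)/2 = -(25 + 0)/2 = -1/2*25 = -25/2)
(-16*35)*m(-5) = -16*35*(-25/2) = -560*(-25/2) = 7000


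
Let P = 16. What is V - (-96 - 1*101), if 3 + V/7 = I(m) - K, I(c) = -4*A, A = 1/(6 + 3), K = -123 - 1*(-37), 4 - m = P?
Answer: 6974/9 ≈ 774.89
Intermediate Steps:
m = -12 (m = 4 - 1*16 = 4 - 16 = -12)
K = -86 (K = -123 + 37 = -86)
A = 1/9 ≈ 0.11111
I(c) = -4/9 (I(c) = -4*1/9 = -4/9)
V = 5201/9 (V = -21 + 7*(-4/9 - 1*(-86)) = -21 + 7*(-4/9 + 86) = -21 + 7*(770/9) = -21 + 5390/9 = 5201/9 ≈ 577.89)
V - (-96 - 1*101) = 5201/9 - (-96 - 1*101) = 5201/9 - (-96 - 101) = 5201/9 - 1*(-197) = 5201/9 + 197 = 6974/9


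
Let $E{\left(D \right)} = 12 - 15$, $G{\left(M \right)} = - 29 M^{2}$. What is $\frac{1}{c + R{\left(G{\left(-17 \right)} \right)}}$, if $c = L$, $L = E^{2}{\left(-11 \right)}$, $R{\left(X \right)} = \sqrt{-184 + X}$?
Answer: $\frac{3}{2882} - \frac{i \sqrt{8565}}{8646} \approx 0.0010409 - 0.010704 i$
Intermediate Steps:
$E{\left(D \right)} = -3$
$L = 9$ ($L = \left(-3\right)^{2} = 9$)
$c = 9$
$\frac{1}{c + R{\left(G{\left(-17 \right)} \right)}} = \frac{1}{9 + \sqrt{-184 - 29 \left(-17\right)^{2}}} = \frac{1}{9 + \sqrt{-184 - 8381}} = \frac{1}{9 + \sqrt{-8565}} = \frac{1}{9 + i \sqrt{8565}}$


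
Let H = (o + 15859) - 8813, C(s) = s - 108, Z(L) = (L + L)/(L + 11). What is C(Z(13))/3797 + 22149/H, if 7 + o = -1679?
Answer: 250580039/61055760 ≈ 4.1041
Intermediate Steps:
o = -1686 (o = -7 - 1679 = -1686)
Z(L) = 2*L/(11 + L) (Z(L) = (2*L)/(11 + L) = 2*L/(11 + L))
C(s) = -108 + s
H = 5360 (H = (-1686 + 15859) - 8813 = 14173 - 8813 = 5360)
C(Z(13))/3797 + 22149/H = (-108 + 2*13/(11 + 13))/3797 + 22149/5360 = (-108 + 2*13/24)*(1/3797) + 22149*(1/5360) = (-108 + 2*13*(1/24))*(1/3797) + 22149/5360 = (-108 + 13/12)*(1/3797) + 22149/5360 = -1283/12*1/3797 + 22149/5360 = -1283/45564 + 22149/5360 = 250580039/61055760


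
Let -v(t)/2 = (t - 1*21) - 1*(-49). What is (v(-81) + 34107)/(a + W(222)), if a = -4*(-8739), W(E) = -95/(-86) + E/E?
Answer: 2942318/3006397 ≈ 0.97869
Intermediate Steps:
W(E) = 181/86 (W(E) = -95*(-1/86) + 1 = 95/86 + 1 = 181/86)
a = 34956
v(t) = -56 - 2*t (v(t) = -2*((t - 1*21) - 1*(-49)) = -2*((t - 21) + 49) = -2*((-21 + t) + 49) = -2*(28 + t) = -56 - 2*t)
(v(-81) + 34107)/(a + W(222)) = ((-56 - 2*(-81)) + 34107)/(34956 + 181/86) = ((-56 + 162) + 34107)/(3006397/86) = (106 + 34107)*(86/3006397) = 34213*(86/3006397) = 2942318/3006397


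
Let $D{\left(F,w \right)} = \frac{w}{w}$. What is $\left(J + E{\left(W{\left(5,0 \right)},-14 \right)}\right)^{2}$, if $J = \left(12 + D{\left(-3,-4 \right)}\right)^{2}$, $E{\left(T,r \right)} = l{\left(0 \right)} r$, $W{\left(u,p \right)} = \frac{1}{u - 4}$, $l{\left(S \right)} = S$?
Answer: $28561$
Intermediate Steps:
$D{\left(F,w \right)} = 1$
$W{\left(u,p \right)} = \frac{1}{-4 + u}$
$E{\left(T,r \right)} = 0$ ($E{\left(T,r \right)} = 0 r = 0$)
$J = 169$ ($J = \left(12 + 1\right)^{2} = 13^{2} = 169$)
$\left(J + E{\left(W{\left(5,0 \right)},-14 \right)}\right)^{2} = \left(169 + 0\right)^{2} = 169^{2} = 28561$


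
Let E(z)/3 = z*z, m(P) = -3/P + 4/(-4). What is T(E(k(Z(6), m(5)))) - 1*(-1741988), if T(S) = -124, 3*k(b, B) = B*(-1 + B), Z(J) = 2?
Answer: 1741864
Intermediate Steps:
m(P) = -1 - 3/P (m(P) = -3/P + 4*(-¼) = -3/P - 1 = -1 - 3/P)
k(b, B) = B*(-1 + B)/3 (k(b, B) = (B*(-1 + B))/3 = B*(-1 + B)/3)
E(z) = 3*z² (E(z) = 3*(z*z) = 3*z²)
T(E(k(Z(6), m(5)))) - 1*(-1741988) = -124 - 1*(-1741988) = -124 + 1741988 = 1741864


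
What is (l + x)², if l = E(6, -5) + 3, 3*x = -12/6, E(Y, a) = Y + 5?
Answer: 1600/9 ≈ 177.78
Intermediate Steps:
E(Y, a) = 5 + Y
x = -⅔ (x = (-12/6)/3 = (-12*⅙)/3 = (⅓)*(-2) = -⅔ ≈ -0.66667)
l = 14 (l = (5 + 6) + 3 = 11 + 3 = 14)
(l + x)² = (14 - ⅔)² = (40/3)² = 1600/9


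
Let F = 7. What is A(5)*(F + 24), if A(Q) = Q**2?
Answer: 775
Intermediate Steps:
A(5)*(F + 24) = 5**2*(7 + 24) = 25*31 = 775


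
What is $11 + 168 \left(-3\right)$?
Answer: $-493$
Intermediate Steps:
$11 + 168 \left(-3\right) = 11 - 504 = -493$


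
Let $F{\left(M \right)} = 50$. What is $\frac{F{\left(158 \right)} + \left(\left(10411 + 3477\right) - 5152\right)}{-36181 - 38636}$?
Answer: $- \frac{8786}{74817} \approx -0.11743$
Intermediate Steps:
$\frac{F{\left(158 \right)} + \left(\left(10411 + 3477\right) - 5152\right)}{-36181 - 38636} = \frac{50 + \left(\left(10411 + 3477\right) - 5152\right)}{-36181 - 38636} = \frac{50 + \left(13888 - 5152\right)}{-74817} = \left(50 + 8736\right) \left(- \frac{1}{74817}\right) = 8786 \left(- \frac{1}{74817}\right) = - \frac{8786}{74817}$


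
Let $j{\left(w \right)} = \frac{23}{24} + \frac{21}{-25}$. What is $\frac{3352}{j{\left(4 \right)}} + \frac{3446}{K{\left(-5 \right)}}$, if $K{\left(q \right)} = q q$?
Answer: $\frac{50524666}{1775} \approx 28465.0$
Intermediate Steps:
$j{\left(w \right)} = \frac{71}{600}$ ($j{\left(w \right)} = 23 \cdot \frac{1}{24} + 21 \left(- \frac{1}{25}\right) = \frac{23}{24} - \frac{21}{25} = \frac{71}{600}$)
$K{\left(q \right)} = q^{2}$
$\frac{3352}{j{\left(4 \right)}} + \frac{3446}{K{\left(-5 \right)}} = \frac{3352}{\frac{71}{600}} + \frac{3446}{\left(-5\right)^{2}} = 3352 \cdot \frac{600}{71} + \frac{3446}{25} = \frac{2011200}{71} + 3446 \cdot \frac{1}{25} = \frac{2011200}{71} + \frac{3446}{25} = \frac{50524666}{1775}$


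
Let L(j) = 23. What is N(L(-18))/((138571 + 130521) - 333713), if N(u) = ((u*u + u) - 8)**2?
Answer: -295936/64621 ≈ -4.5796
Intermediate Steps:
N(u) = (-8 + u + u**2)**2 (N(u) = ((u**2 + u) - 8)**2 = ((u + u**2) - 8)**2 = (-8 + u + u**2)**2)
N(L(-18))/((138571 + 130521) - 333713) = (-8 + 23 + 23**2)**2/((138571 + 130521) - 333713) = (-8 + 23 + 529)**2/(269092 - 333713) = 544**2/(-64621) = 295936*(-1/64621) = -295936/64621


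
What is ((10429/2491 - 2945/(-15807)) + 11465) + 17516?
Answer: 1141305930695/39375237 ≈ 28985.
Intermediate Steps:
((10429/2491 - 2945/(-15807)) + 11465) + 17516 = ((10429*(1/2491) - 2945*(-1/15807)) + 11465) + 17516 = ((10429/2491 + 2945/15807) + 11465) + 17516 = (172187198/39375237 + 11465) + 17516 = 451609279403/39375237 + 17516 = 1141305930695/39375237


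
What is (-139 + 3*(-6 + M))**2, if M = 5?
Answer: 20164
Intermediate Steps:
(-139 + 3*(-6 + M))**2 = (-139 + 3*(-6 + 5))**2 = (-139 + 3*(-1))**2 = (-139 - 3)**2 = (-142)**2 = 20164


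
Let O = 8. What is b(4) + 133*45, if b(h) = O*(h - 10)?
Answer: 5937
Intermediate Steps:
b(h) = -80 + 8*h (b(h) = 8*(h - 10) = 8*(-10 + h) = -80 + 8*h)
b(4) + 133*45 = (-80 + 8*4) + 133*45 = (-80 + 32) + 5985 = -48 + 5985 = 5937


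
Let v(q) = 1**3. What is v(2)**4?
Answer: 1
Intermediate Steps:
v(q) = 1
v(2)**4 = 1**4 = 1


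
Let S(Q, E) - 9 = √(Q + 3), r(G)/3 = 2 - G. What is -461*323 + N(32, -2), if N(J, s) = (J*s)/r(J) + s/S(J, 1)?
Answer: -154114274/1035 + √35/23 ≈ -1.4890e+5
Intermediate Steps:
r(G) = 6 - 3*G (r(G) = 3*(2 - G) = 6 - 3*G)
S(Q, E) = 9 + √(3 + Q) (S(Q, E) = 9 + √(Q + 3) = 9 + √(3 + Q))
N(J, s) = s/(9 + √(3 + J)) + J*s/(6 - 3*J) (N(J, s) = (J*s)/(6 - 3*J) + s/(9 + √(3 + J)) = J*s/(6 - 3*J) + s/(9 + √(3 + J)) = s/(9 + √(3 + J)) + J*s/(6 - 3*J))
-461*323 + N(32, -2) = -461*323 + (⅓)*(-2)*(-6 + 3*32 - 1*32*(9 + √(3 + 32)))/((-2 + 32)*(9 + √(3 + 32))) = -148903 + (⅓)*(-2)*(-6 + 96 - 1*32*(9 + √35))/(30*(9 + √35)) = -148903 + (⅓)*(-2)*(1/30)*(-6 + 96 + (-288 - 32*√35))/(9 + √35) = -148903 + (⅓)*(-2)*(1/30)*(-198 - 32*√35)/(9 + √35) = -148903 - (-198 - 32*√35)/(45*(9 + √35))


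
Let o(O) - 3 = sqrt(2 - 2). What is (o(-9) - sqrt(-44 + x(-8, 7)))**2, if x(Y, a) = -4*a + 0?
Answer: -63 - 36*I*sqrt(2) ≈ -63.0 - 50.912*I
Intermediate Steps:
x(Y, a) = -4*a
o(O) = 3 (o(O) = 3 + sqrt(2 - 2) = 3 + sqrt(0) = 3 + 0 = 3)
(o(-9) - sqrt(-44 + x(-8, 7)))**2 = (3 - sqrt(-44 - 4*7))**2 = (3 - sqrt(-44 - 28))**2 = (3 - sqrt(-72))**2 = (3 - 6*I*sqrt(2))**2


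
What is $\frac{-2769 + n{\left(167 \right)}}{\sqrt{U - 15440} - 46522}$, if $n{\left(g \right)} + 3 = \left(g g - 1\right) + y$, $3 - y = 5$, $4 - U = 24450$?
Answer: $- \frac{83453822}{154595455} - \frac{12557 i \sqrt{814}}{154595455} \approx -0.53982 - 0.0023174 i$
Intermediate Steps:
$U = -24446$ ($U = 4 - 24450 = -24446$)
$y = -2$ ($y = 3 - 5 = -2$)
$n{\left(g \right)} = -6 + g^{2}$ ($n{\left(g \right)} = -3 + \left(\left(g g - 1\right) - 2\right) = -3 + \left(\left(g^{2} - 1\right) - 2\right) = -3 + \left(\left(-1 + g^{2}\right) - 2\right) = -3 + \left(-3 + g^{2}\right) = -6 + g^{2}$)
$\frac{-2769 + n{\left(167 \right)}}{\sqrt{U - 15440} - 46522} = \frac{-2769 - \left(6 - 167^{2}\right)}{\sqrt{-24446 - 15440} - 46522} = \frac{-2769 + \left(-6 + 27889\right)}{\sqrt{-39886} - 46522} = \frac{-2769 + 27883}{7 i \sqrt{814} - 46522} = \frac{25114}{-46522 + 7 i \sqrt{814}}$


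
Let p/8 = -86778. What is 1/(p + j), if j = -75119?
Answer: -1/769343 ≈ -1.2998e-6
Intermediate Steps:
p = -694224 (p = 8*(-86778) = -694224)
1/(p + j) = 1/(-694224 - 75119) = 1/(-769343) = -1/769343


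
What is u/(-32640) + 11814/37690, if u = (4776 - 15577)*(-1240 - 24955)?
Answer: -1066332882059/123020160 ≈ -8668.0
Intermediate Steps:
u = 282932195 (u = -10801*(-26195) = 282932195)
u/(-32640) + 11814/37690 = 282932195/(-32640) + 11814/37690 = 282932195*(-1/32640) + 11814*(1/37690) = -56586439/6528 + 5907/18845 = -1066332882059/123020160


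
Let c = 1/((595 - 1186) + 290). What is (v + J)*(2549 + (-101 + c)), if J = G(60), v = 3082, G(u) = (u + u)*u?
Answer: 7576260854/301 ≈ 2.5170e+7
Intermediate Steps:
G(u) = 2*u**2 (G(u) = (2*u)*u = 2*u**2)
J = 7200 (J = 2*60**2 = 2*3600 = 7200)
c = -1/301 (c = 1/(-591 + 290) = 1/(-301) = -1/301 ≈ -0.0033223)
(v + J)*(2549 + (-101 + c)) = (3082 + 7200)*(2549 + (-101 - 1/301)) = 10282*(2549 - 30402/301) = 10282*(736847/301) = 7576260854/301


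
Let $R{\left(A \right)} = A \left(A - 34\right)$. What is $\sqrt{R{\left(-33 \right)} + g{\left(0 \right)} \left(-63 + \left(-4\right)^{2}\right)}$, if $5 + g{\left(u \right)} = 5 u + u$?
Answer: $\sqrt{2446} \approx 49.457$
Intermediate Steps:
$R{\left(A \right)} = A \left(-34 + A\right)$
$g{\left(u \right)} = -5 + 6 u$ ($g{\left(u \right)} = -5 + \left(5 u + u\right) = -5 + 6 u$)
$\sqrt{R{\left(-33 \right)} + g{\left(0 \right)} \left(-63 + \left(-4\right)^{2}\right)} = \sqrt{- 33 \left(-34 - 33\right) + \left(-5 + 6 \cdot 0\right) \left(-63 + \left(-4\right)^{2}\right)} = \sqrt{\left(-33\right) \left(-67\right) + \left(-5 + 0\right) \left(-63 + 16\right)} = \sqrt{2211 - -235} = \sqrt{2211 + 235} = \sqrt{2446}$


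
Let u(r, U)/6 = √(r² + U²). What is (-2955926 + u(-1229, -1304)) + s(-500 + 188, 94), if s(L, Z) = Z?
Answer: -2955832 + 6*√3210857 ≈ -2.9451e+6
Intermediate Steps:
u(r, U) = 6*√(U² + r²) (u(r, U) = 6*√(r² + U²) = 6*√(U² + r²))
(-2955926 + u(-1229, -1304)) + s(-500 + 188, 94) = (-2955926 + 6*√((-1304)² + (-1229)²)) + 94 = (-2955926 + 6*√(1700416 + 1510441)) + 94 = (-2955926 + 6*√3210857) + 94 = -2955832 + 6*√3210857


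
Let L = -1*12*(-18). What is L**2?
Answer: 46656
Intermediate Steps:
L = 216 (L = -12*(-18) = 216)
L**2 = 216**2 = 46656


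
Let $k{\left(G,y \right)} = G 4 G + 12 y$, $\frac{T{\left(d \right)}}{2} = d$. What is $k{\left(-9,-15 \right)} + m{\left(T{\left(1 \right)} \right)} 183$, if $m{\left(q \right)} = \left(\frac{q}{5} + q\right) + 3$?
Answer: $\frac{5661}{5} \approx 1132.2$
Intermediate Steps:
$T{\left(d \right)} = 2 d$
$m{\left(q \right)} = 3 + \frac{6 q}{5}$ ($m{\left(q \right)} = \left(q \frac{1}{5} + q\right) + 3 = \left(\frac{q}{5} + q\right) + 3 = \frac{6 q}{5} + 3 = 3 + \frac{6 q}{5}$)
$k{\left(G,y \right)} = 4 G^{2} + 12 y$ ($k{\left(G,y \right)} = 4 G G + 12 y = 4 G^{2} + 12 y$)
$k{\left(-9,-15 \right)} + m{\left(T{\left(1 \right)} \right)} 183 = \left(4 \left(-9\right)^{2} + 12 \left(-15\right)\right) + \left(3 + \frac{6 \cdot 2 \cdot 1}{5}\right) 183 = \left(4 \cdot 81 - 180\right) + \left(3 + \frac{6}{5} \cdot 2\right) 183 = \left(324 - 180\right) + \left(3 + \frac{12}{5}\right) 183 = 144 + \frac{27}{5} \cdot 183 = 144 + \frac{4941}{5} = \frac{5661}{5}$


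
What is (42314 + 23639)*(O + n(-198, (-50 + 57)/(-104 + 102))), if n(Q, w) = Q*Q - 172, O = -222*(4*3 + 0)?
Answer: 2398578704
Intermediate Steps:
O = -2664 (O = -222*(12 + 0) = -222*12 = -2664)
n(Q, w) = -172 + Q² (n(Q, w) = Q² - 172 = -172 + Q²)
(42314 + 23639)*(O + n(-198, (-50 + 57)/(-104 + 102))) = (42314 + 23639)*(-2664 + (-172 + (-198)²)) = 65953*(-2664 + (-172 + 39204)) = 65953*(-2664 + 39032) = 65953*36368 = 2398578704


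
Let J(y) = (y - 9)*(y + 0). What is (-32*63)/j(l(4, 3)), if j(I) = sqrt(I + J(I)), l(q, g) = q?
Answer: 504*I ≈ 504.0*I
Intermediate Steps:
J(y) = y*(-9 + y) (J(y) = (-9 + y)*y = y*(-9 + y))
j(I) = sqrt(I + I*(-9 + I))
(-32*63)/j(l(4, 3)) = (-32*63)/(sqrt(4*(-8 + 4))) = -2016*(-I/4) = -(-504)*I = 504*I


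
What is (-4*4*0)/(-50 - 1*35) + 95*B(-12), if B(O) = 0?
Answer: 0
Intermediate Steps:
(-4*4*0)/(-50 - 1*35) + 95*B(-12) = (-4*4*0)/(-50 - 1*35) + 95*0 = (-16*0)/(-50 - 35) + 0 = 0/(-85) + 0 = 0*(-1/85) + 0 = 0 + 0 = 0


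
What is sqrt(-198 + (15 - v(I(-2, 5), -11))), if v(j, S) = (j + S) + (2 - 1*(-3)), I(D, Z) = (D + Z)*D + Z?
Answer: 4*I*sqrt(11) ≈ 13.266*I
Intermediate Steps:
I(D, Z) = Z + D*(D + Z) (I(D, Z) = D*(D + Z) + Z = Z + D*(D + Z))
v(j, S) = 5 + S + j (v(j, S) = (S + j) + (2 + 3) = (S + j) + 5 = 5 + S + j)
sqrt(-198 + (15 - v(I(-2, 5), -11))) = sqrt(-198 + (15 - (5 - 11 + (5 + (-2)**2 - 2*5)))) = sqrt(-198 + (15 - (5 - 11 + (5 + 4 - 10)))) = sqrt(-198 + (15 - (5 - 11 - 1))) = sqrt(-198 + (15 - 1*(-7))) = sqrt(-198 + (15 + 7)) = sqrt(-198 + 22) = sqrt(-176) = 4*I*sqrt(11)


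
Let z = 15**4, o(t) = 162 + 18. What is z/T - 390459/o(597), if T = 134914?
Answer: -8778212171/4047420 ≈ -2168.8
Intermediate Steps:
o(t) = 180
z = 50625
z/T - 390459/o(597) = 50625/134914 - 390459/180 = 50625*(1/134914) - 390459*1/180 = 50625/134914 - 130153/60 = -8778212171/4047420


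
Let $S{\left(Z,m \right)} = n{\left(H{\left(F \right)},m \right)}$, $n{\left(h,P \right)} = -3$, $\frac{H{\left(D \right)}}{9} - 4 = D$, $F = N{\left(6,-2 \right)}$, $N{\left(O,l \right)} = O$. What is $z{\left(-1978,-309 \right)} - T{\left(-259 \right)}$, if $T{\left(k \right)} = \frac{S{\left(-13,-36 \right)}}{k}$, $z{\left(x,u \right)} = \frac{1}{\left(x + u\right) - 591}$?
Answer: $- \frac{8893}{745402} \approx -0.01193$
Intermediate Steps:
$F = 6$
$z{\left(x,u \right)} = \frac{1}{-591 + u + x}$ ($z{\left(x,u \right)} = \frac{1}{\left(u + x\right) - 591} = \frac{1}{-591 + u + x}$)
$H{\left(D \right)} = 36 + 9 D$
$S{\left(Z,m \right)} = -3$
$T{\left(k \right)} = - \frac{3}{k}$
$z{\left(-1978,-309 \right)} - T{\left(-259 \right)} = \frac{1}{-591 - 309 - 1978} - - \frac{3}{-259} = \frac{1}{-2878} - \left(-3\right) \left(- \frac{1}{259}\right) = - \frac{1}{2878} - \frac{3}{259} = - \frac{8893}{745402}$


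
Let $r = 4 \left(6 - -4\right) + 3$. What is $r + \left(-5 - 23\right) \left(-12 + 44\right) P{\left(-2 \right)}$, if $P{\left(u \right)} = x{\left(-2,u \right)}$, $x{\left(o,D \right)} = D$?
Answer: $1835$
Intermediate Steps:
$P{\left(u \right)} = u$
$r = 43$ ($r = 4 \left(6 + 4\right) + 3 = 4 \cdot 10 + 3 = 40 + 3 = 43$)
$r + \left(-5 - 23\right) \left(-12 + 44\right) P{\left(-2 \right)} = 43 + \left(-5 - 23\right) \left(-12 + 44\right) \left(-2\right) = 43 + \left(-28\right) 32 \left(-2\right) = 43 - -1792 = 43 + 1792 = 1835$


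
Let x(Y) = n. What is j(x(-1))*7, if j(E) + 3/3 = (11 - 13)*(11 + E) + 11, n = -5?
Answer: -14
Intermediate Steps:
x(Y) = -5
j(E) = -12 - 2*E (j(E) = -1 + ((11 - 13)*(11 + E) + 11) = -1 + (-2*(11 + E) + 11) = -1 + ((-22 - 2*E) + 11) = -1 + (-11 - 2*E) = -12 - 2*E)
j(x(-1))*7 = (-12 - 2*(-5))*7 = (-12 + 10)*7 = -2*7 = -14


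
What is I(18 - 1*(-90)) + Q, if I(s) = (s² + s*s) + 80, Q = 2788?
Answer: 26196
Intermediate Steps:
I(s) = 80 + 2*s² (I(s) = (s² + s²) + 80 = 2*s² + 80 = 80 + 2*s²)
I(18 - 1*(-90)) + Q = (80 + 2*(18 - 1*(-90))²) + 2788 = (80 + 2*(18 + 90)²) + 2788 = (80 + 2*108²) + 2788 = (80 + 2*11664) + 2788 = (80 + 23328) + 2788 = 23408 + 2788 = 26196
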